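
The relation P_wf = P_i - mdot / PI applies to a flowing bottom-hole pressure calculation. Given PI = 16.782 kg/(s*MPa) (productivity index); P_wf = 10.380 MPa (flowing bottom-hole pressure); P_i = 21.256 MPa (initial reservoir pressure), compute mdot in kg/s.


mdot = (P_i - P_wf) * PI
mdot = (21.256 - 10.380) * 16.782
mdot = 182.52 kg/s


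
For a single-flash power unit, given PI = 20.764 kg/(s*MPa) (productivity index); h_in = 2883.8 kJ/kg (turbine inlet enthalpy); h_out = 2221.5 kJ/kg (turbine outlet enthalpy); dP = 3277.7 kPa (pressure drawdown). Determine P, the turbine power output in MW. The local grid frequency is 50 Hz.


Step 1: mdot = PI * dP / 1000 = 20.764 * 3277.7 / 1000 = 68.05816 kg/s
Step 2: P = mdot*(h_in - h_out)/1000 = 68.05816*(2883.8 - 2221.5)/1000 = 45.075 MW
P = 45.075 MW


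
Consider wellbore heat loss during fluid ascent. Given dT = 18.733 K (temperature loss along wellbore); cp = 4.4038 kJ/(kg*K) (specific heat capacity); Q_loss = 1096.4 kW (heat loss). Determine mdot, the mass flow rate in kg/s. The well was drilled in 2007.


mdot = Q_loss / (cp * dT)
mdot = 1096.4 / (4.4038 * 18.733)
mdot = 13.290 kg/s


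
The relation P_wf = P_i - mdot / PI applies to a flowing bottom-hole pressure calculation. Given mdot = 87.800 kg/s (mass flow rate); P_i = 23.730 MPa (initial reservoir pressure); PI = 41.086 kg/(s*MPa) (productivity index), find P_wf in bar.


P_wf = P_i - mdot / PI
P_wf = 23.730 - 87.800 / 41.086
P_wf = 21.59302 MPa
Convert: 21.59302 MPa * 10.0 = 215.93 bar
P_wf = 215.93 bar


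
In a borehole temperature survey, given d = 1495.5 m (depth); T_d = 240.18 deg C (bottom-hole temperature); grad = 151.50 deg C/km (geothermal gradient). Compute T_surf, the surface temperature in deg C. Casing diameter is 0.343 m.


T_surf = T_d - grad * d / 1000
T_surf = 240.18 - 151.50 * 1495.5 / 1000
T_surf = 13.612 deg C


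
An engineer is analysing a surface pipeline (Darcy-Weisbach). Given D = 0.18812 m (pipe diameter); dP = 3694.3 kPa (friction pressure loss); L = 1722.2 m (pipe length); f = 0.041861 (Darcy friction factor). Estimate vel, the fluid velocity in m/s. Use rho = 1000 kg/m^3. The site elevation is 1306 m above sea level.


vel = sqrt(dP*1000*2*D / (f*L*rho))
vel = sqrt(3694.3*1000*2*0.18812 / (0.041861*1722.2*1000))
vel = 4.3909 m/s


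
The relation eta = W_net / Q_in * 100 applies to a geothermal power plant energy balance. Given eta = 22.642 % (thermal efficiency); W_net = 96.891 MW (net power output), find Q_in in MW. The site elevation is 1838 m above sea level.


Q_in = W_net / (eta / 100)
Q_in = 96.891 / (22.642 / 100)
Q_in = 427.93 MW


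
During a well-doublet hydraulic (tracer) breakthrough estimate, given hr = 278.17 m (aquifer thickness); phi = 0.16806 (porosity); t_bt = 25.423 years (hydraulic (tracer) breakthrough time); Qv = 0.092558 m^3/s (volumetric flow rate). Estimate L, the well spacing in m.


L = sqrt(t_bt*365.25*86400*3*Qv / (pi*hr*phi))
L = sqrt(25.423*365.25*86400*3*0.092558 / (pi*278.17*0.16806))
L = 1231.6 m


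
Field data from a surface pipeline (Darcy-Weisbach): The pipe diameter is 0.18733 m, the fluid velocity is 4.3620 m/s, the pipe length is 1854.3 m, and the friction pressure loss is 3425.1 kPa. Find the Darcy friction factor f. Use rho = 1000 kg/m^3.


f = dP*1000 / ((L/D)*(rho*vel^2/2))
f = 3425.1*1000 / ((1854.3/0.18733)*(1000*4.3620^2/2))
f = 0.036371


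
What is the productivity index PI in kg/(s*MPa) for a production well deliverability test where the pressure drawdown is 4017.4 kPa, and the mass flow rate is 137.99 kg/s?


PI = mdot * 1000 / dP
PI = 137.99 * 1000 / 4017.4
PI = 34.348 kg/(s*MPa)


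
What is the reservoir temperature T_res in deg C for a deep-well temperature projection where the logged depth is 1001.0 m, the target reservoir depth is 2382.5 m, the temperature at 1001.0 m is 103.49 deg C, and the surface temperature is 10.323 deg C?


Step 1: grad = (T_d1 - T_surf)/d1 * 1000 = (103.49 - 10.323)/1001.0 * 1000 = 93.07393 deg C/km
Step 2: T_res = T_surf + grad*d2/1000 = 10.323 + 93.07393*2382.5/1000 = 232.07 deg C
T_res = 232.07 deg C


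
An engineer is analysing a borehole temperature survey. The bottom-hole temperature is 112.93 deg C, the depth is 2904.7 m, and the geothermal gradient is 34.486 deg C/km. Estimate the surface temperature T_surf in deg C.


T_surf = T_d - grad * d / 1000
T_surf = 112.93 - 34.486 * 2904.7 / 1000
T_surf = 12.759 deg C


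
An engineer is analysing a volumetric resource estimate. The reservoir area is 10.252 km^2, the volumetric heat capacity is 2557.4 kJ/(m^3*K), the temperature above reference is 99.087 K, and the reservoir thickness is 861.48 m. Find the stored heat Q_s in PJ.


Step 1: Vr = A*1e6*hr = 10.252*1e6*861.48 = 8.831893e+09 m^3
Step 2: Q_s = Vr*rhoc*dT/1e12 = 8.831893e+09*2557.4*99.087/1e12 = 2238.0 PJ
Q_s = 2238.0 PJ


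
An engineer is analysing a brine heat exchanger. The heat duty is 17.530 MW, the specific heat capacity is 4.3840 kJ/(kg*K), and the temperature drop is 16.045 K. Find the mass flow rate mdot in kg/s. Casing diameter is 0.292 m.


mdot = Q * 1000 / (cp * dT)
mdot = 17.530 * 1000 / (4.3840 * 16.045)
mdot = 249.21 kg/s


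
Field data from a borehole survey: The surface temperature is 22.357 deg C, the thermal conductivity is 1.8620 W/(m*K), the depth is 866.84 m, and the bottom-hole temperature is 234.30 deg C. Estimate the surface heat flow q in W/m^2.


Step 1: grad = (T_d - T_surf)/d * 1000 = (234.3 - 22.357)/866.84 * 1000 = 244.5007 deg C/km
Step 2: q = k * grad / 1000 = 1.862 * 244.5007 / 1000 = 0.45526 W/m^2
q = 0.45526 W/m^2


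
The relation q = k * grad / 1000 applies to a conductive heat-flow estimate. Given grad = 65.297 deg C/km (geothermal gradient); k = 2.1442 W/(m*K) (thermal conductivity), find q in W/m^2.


q = k * grad / 1000
q = 2.1442 * 65.297 / 1000
q = 0.14001 W/m^2


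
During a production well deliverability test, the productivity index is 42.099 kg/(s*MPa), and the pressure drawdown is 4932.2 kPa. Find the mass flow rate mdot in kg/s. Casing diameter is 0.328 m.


mdot = PI * dP / 1000
mdot = 42.099 * 4932.2 / 1000
mdot = 207.64 kg/s


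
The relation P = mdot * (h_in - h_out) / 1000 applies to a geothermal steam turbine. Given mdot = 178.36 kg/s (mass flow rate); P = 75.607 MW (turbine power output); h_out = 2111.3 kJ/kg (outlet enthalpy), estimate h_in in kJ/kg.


h_in = h_out + P * 1000 / mdot
h_in = 2111.3 + 75.607 * 1000 / 178.36
h_in = 2535.2 kJ/kg


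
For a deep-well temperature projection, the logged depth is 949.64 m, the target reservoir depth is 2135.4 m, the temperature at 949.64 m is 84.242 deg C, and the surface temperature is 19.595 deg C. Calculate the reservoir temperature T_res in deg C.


Step 1: grad = (T_d1 - T_surf)/d1 * 1000 = (84.242 - 19.595)/949.64 * 1000 = 68.07527 deg C/km
Step 2: T_res = T_surf + grad*d2/1000 = 19.595 + 68.07527*2135.4/1000 = 164.96 deg C
T_res = 164.96 deg C


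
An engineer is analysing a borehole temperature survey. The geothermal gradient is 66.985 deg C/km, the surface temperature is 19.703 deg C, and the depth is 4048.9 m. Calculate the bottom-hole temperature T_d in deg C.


T_d = T_surf + grad * d / 1000
T_d = 19.703 + 66.985 * 4048.9 / 1000
T_d = 290.92 deg C


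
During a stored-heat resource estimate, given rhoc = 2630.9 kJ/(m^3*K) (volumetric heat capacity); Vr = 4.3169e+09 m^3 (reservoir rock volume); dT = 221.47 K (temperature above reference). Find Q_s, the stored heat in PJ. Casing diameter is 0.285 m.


Q_s = Vr * rhoc * dT / 1e12
Q_s = 4.3169e+09 * 2630.9 * 221.47 / 1e12
Q_s = 2515.3 PJ


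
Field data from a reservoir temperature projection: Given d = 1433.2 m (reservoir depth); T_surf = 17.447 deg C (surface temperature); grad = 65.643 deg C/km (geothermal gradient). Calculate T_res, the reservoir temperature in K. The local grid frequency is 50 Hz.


T_res = T_surf + grad * d / 1000
T_res = 17.447 + 65.643 * 1433.2 / 1000
T_res = 111.5265 deg C
Convert to K: 111.5265 + 273.15 = 384.68 K
T_res = 384.68 K


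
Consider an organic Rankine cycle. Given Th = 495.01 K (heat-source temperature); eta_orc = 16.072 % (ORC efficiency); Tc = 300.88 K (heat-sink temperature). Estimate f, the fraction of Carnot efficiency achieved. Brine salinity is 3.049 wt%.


f = (eta_orc/100) / (1 - Tc/Th)
f = (16.072/100) / (1 - 300.88/495.01)
f = 0.40982


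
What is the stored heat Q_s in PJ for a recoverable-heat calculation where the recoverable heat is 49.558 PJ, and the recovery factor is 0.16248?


Q_s = Q_rec / RF
Q_s = 49.558 / 0.16248
Q_s = 305.01 PJ


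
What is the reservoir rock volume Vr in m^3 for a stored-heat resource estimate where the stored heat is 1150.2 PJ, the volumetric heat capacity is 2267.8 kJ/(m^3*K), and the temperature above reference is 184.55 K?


Vr = Q_s * 1e12 / (rhoc * dT)
Vr = 1150.2 * 1e12 / (2267.8 * 184.55)
Vr = 2.7482e+09 m^3


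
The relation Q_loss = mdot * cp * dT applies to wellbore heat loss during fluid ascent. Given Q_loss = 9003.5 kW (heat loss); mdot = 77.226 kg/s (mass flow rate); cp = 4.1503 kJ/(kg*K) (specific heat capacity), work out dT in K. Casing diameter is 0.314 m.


dT = Q_loss / (mdot * cp)
dT = 9003.5 / (77.226 * 4.1503)
dT = 28.091 K


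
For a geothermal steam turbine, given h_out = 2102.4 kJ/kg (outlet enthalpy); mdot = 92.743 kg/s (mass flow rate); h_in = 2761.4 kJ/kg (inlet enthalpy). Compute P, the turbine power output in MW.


P = mdot * (h_in - h_out) / 1000
P = 92.743 * (2761.4 - 2102.4) / 1000
P = 61.118 MW


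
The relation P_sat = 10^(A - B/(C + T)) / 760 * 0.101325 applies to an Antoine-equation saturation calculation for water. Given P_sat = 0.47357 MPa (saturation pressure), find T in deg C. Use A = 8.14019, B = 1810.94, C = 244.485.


T = B / (A - log10(P_sat * 760 / 0.101325)) - C
T = 1810.94 / (8.14019 - log10(0.47357 * 760 / 0.101325)) - 244.485
T = 150.08 deg C


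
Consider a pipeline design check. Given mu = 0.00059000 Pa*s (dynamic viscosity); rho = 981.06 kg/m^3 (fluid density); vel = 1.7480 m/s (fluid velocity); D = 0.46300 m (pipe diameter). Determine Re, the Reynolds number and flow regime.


Step 1: Re = rho*vel*D/mu = 981.06*1.748*0.463/0.00059 = 1.3458e+06
Step 2: Re = 1.3458e+06 > 4000, so flow is turbulent.
Re = 1.3458e+06 (turbulent)


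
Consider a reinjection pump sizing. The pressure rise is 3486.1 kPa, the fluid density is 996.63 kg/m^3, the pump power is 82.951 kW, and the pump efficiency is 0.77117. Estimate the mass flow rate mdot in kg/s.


mdot = P_pump * rho * eta / dP
mdot = 82.951 * 996.63 * 0.77117 / 3486.1
mdot = 18.288 kg/s


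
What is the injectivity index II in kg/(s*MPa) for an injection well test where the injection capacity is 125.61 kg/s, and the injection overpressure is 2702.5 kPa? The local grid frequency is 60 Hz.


II = mdot * 1000 / dP
II = 125.61 * 1000 / 2702.5
II = 46.479 kg/(s*MPa)


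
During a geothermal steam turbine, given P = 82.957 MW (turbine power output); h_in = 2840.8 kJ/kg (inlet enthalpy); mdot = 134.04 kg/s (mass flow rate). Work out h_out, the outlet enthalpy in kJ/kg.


h_out = h_in - P * 1000 / mdot
h_out = 2840.8 - 82.957 * 1000 / 134.04
h_out = 2221.9 kJ/kg


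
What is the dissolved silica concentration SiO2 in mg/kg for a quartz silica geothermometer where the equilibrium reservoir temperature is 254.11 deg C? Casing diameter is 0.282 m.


SiO2 = 10^(5.19 - 1309/(T_eq + 273.15))
SiO2 = 10^(5.19 - 1309/(254.11 + 273.15))
SiO2 = 509.75 mg/kg


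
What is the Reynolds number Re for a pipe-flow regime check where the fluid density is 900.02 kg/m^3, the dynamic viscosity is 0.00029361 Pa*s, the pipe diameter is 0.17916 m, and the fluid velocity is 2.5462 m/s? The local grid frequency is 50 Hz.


Re = rho * vel * D / mu
Re = 900.02 * 2.5462 * 0.17916 / 0.00029361
Re = 1.3983e+06


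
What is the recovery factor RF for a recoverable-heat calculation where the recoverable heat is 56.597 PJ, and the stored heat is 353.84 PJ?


RF = Q_rec / Q_s
RF = 56.597 / 353.84
RF = 0.15995


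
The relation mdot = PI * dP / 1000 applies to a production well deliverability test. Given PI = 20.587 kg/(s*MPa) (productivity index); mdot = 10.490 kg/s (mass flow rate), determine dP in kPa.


dP = mdot * 1000 / PI
dP = 10.490 * 1000 / 20.587
dP = 509.54 kPa


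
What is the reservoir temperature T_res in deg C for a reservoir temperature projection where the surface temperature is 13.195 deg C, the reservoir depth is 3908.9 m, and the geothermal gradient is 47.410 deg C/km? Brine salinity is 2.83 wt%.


T_res = T_surf + grad * d / 1000
T_res = 13.195 + 47.410 * 3908.9 / 1000
T_res = 198.52 deg C


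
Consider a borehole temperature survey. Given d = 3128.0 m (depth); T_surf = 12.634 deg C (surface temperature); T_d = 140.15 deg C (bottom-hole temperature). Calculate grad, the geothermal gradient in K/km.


grad = (T_d - T_surf) / d * 1000
grad = (140.15 - 12.634) / 3128.0 * 1000
grad = 40.76598 deg C/km
Convert: 40.76598 deg C/km * 1.0 = 40.766 K/km
grad = 40.766 K/km


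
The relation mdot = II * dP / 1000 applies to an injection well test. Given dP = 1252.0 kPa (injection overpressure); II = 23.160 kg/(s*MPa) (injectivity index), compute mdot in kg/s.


mdot = II * dP / 1000
mdot = 23.160 * 1252.0 / 1000
mdot = 28.996 kg/s


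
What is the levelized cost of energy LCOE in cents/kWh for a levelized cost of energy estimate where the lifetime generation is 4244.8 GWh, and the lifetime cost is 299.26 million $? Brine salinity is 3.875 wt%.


LCOE = C_tot / E_tot * 100
LCOE = 299.26 / 4244.8 * 100
LCOE = 7.0500 cents/kWh


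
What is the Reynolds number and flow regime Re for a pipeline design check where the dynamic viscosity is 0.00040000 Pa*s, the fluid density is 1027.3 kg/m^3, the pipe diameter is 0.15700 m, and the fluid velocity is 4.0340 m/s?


Step 1: Re = rho*vel*D/mu = 1027.3*4.034*0.157/0.0004 = 1.6266e+06
Step 2: Re = 1.6266e+06 > 4000, so flow is turbulent.
Re = 1.6266e+06 (turbulent)


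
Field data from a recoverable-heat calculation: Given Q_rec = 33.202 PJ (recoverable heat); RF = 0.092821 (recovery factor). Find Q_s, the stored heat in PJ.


Q_s = Q_rec / RF
Q_s = 33.202 / 0.092821
Q_s = 357.70 PJ


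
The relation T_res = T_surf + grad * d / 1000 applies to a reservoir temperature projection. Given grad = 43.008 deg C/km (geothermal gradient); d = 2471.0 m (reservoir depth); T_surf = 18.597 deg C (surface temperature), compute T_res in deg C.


T_res = T_surf + grad * d / 1000
T_res = 18.597 + 43.008 * 2471.0 / 1000
T_res = 124.87 deg C


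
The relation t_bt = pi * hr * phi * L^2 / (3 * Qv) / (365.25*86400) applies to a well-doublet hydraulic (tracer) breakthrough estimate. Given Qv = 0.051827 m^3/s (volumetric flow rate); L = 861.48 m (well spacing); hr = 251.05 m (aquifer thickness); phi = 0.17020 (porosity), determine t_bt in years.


t_bt = pi * hr * phi * L^2 / (3 * Qv) / (365.25*86400)
t_bt = pi * 251.05 * 0.17020 * 861.48^2 / (3 * 0.051827) / (365.25*86400)
t_bt = 20.304 years


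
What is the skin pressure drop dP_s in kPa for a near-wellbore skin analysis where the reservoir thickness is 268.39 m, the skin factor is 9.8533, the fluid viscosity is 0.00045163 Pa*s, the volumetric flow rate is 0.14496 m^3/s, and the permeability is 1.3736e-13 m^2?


dP_s = S * q * mu / (2*pi*k*hr) / 1000
dP_s = 9.8533 * 0.14496 * 0.00045163 / (2*pi*1.3736e-13*268.39) / 1000
dP_s = 2784.9 kPa


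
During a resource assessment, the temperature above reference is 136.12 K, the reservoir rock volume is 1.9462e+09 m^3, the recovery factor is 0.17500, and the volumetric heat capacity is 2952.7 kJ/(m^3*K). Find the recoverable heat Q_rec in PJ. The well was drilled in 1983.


Step 1: Q_s = Vr*rhoc*dT/1e12 = 1.9462e+09*2952.7*136.12/1e12 = 782.2197 PJ
Step 2: Q_rec = Q_s * RF = 782.2197 * 0.175 = 136.89 PJ
Q_rec = 136.89 PJ


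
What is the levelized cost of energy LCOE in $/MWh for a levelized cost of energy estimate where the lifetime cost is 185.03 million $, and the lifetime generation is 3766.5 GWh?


LCOE = C_tot / E_tot * 100
LCOE = 185.03 / 3766.5 * 100
LCOE = 4.912518 cents/kWh
Convert: 4.912518 cents/kWh * 10.0 = 49.125 $/MWh
LCOE = 49.125 $/MWh


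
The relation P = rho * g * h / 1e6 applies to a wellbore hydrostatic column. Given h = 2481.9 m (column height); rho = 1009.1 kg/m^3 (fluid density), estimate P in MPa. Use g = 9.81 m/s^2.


P = rho * g * h / 1e6
P = 1009.1 * 9.81 * 2481.9 / 1e6
P = 24.569 MPa


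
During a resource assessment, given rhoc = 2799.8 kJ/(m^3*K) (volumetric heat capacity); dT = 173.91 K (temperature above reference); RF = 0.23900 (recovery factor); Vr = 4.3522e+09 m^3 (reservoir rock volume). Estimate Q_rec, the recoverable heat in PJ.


Step 1: Q_s = Vr*rhoc*dT/1e12 = 4.3522e+09*2799.8*173.91/1e12 = 2119.144 PJ
Step 2: Q_rec = Q_s * RF = 2119.144 * 0.239 = 506.48 PJ
Q_rec = 506.48 PJ


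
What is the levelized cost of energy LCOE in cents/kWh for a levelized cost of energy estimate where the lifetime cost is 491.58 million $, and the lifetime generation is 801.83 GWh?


LCOE = C_tot / E_tot * 100
LCOE = 491.58 / 801.83 * 100
LCOE = 61.307 cents/kWh


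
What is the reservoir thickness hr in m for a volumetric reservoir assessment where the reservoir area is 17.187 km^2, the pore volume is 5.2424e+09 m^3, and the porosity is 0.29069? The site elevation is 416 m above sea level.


hr = Vp / (A * 1e6 * phi)
hr = 5.2424e+09 / (17.187 * 1e6 * 0.29069)
hr = 1049.3 m


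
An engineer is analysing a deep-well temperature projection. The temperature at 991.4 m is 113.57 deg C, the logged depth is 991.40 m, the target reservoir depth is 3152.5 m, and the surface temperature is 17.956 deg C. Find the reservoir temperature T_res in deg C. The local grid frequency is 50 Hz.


Step 1: grad = (T_d1 - T_surf)/d1 * 1000 = (113.57 - 17.956)/991.4 * 1000 = 96.44341 deg C/km
Step 2: T_res = T_surf + grad*d2/1000 = 17.956 + 96.44341*3152.5/1000 = 321.99 deg C
T_res = 321.99 deg C


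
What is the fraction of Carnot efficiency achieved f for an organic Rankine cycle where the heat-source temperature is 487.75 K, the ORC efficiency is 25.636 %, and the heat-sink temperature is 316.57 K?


f = (eta_orc/100) / (1 - Tc/Th)
f = (25.636/100) / (1 - 316.57/487.75)
f = 0.73046


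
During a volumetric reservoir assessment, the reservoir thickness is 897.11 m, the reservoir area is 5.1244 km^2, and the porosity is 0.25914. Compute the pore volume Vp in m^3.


Vp = A * 1e6 * hr * phi
Vp = 5.1244 * 1e6 * 897.11 * 0.25914
Vp = 1.1913e+09 m^3


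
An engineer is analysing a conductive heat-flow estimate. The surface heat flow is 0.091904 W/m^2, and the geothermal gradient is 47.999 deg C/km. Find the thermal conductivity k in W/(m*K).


k = q * 1000 / grad
k = 0.091904 * 1000 / 47.999
k = 1.9147 W/(m*K)


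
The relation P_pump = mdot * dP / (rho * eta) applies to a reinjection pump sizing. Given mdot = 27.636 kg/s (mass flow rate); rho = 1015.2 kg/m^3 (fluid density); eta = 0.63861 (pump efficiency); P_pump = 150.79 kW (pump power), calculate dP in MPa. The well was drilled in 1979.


dP = P_pump * rho * eta / mdot
dP = 150.79 * 1015.2 * 0.63861 / 27.636
dP = 3537.404 kPa
Convert: 3537.404 kPa * 0.001 = 3.5374 MPa
dP = 3.5374 MPa


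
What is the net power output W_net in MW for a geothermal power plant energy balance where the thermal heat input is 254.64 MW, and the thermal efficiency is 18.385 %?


W_net = eta / 100 * Q_in
W_net = 18.385 / 100 * 254.64
W_net = 46.816 MW


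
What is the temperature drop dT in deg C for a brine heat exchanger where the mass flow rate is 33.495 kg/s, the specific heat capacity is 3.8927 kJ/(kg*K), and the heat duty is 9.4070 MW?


dT = Q * 1000 / (mdot * cp)
dT = 9.4070 * 1000 / (33.495 * 3.8927)
dT = 72.14732 K
Convert (temperature difference, 1 K = 1 deg C): 72.14732 K = 72.14732 deg C
dT = 72.147 deg C


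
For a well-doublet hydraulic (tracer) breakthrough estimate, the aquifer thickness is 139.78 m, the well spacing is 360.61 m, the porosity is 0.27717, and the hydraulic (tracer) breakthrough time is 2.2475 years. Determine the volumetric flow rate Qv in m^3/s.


Qv = pi*hr*phi*L^2 / (3*t_bt*365.25*86400)
Qv = pi*139.78*0.27717*360.61^2 / (3*2.2475*365.25*86400)
Qv = 0.074386 m^3/s


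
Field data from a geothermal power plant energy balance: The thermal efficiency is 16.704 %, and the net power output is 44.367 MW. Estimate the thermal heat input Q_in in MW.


Q_in = W_net / (eta / 100)
Q_in = 44.367 / (16.704 / 100)
Q_in = 265.61 MW


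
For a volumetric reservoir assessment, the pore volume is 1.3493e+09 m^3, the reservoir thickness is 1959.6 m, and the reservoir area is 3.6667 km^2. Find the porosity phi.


phi = Vp / (A * 1e6 * hr)
phi = 1.3493e+09 / (3.6667 * 1e6 * 1959.6)
phi = 0.18779


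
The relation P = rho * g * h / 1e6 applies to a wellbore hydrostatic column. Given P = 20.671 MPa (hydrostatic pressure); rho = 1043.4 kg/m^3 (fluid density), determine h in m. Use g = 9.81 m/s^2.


h = P * 1e6 / (g * rho)
h = 20.671 * 1e6 / (9.81 * 1043.4)
h = 2019.5 m


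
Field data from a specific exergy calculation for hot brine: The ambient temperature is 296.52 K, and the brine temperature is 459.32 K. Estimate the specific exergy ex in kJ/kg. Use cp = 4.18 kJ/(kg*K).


ex = cp * ((T_b - T_0) - T_0 * ln(T_b/T_0))
ex = 4.18 * ((459.32 - 296.52) - 296.52 * ln(459.32/296.52))
ex = 138.08 kJ/kg


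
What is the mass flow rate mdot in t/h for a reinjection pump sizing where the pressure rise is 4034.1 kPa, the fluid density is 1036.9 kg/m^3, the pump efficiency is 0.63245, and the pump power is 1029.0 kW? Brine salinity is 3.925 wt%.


mdot = P_pump * rho * eta / dP
mdot = 1029.0 * 1036.9 * 0.63245 / 4034.1
mdot = 167.2753 kg/s
Convert: 167.2753 kg/s * 3.6 = 602.19 t/h
mdot = 602.19 t/h


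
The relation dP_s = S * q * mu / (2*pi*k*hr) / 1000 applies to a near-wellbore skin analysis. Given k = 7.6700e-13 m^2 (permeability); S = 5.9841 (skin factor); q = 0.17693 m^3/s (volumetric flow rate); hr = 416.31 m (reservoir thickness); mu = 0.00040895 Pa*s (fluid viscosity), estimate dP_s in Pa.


dP_s = S * q * mu / (2*pi*k*hr) / 1000
dP_s = 5.9841 * 0.17693 * 0.00040895 / (2*pi*7.6700e-13*416.31) / 1000
dP_s = 215.8134 kPa
Convert: 215.8134 kPa * 1000.0 = 2.1581e+05 Pa
dP_s = 2.1581e+05 Pa


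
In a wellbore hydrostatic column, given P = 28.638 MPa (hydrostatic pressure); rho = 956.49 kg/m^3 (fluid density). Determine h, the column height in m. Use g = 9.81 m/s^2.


h = P * 1e6 / (g * rho)
h = 28.638 * 1e6 / (9.81 * 956.49)
h = 3052.1 m


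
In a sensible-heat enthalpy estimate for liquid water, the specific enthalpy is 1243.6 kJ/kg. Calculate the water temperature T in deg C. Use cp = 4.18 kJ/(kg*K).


T = h / cp
T = 1243.6 / 4.18
T = 297.51 deg C


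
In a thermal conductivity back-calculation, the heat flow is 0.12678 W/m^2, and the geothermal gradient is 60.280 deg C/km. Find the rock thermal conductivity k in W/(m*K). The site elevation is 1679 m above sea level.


k = q / (grad / 1000)
k = 0.12678 / (60.280 / 1000)
k = 2.1032 W/(m*K)


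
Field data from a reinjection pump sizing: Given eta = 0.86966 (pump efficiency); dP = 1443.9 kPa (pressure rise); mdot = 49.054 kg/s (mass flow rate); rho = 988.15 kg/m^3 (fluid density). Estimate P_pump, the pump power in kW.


P_pump = mdot * dP / (rho * eta)
P_pump = 49.054 * 1443.9 / (988.15 * 0.86966)
P_pump = 82.421 kW


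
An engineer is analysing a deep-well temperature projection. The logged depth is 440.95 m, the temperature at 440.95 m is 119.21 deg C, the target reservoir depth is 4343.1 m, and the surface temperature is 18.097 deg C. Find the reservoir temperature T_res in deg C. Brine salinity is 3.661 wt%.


Step 1: grad = (T_d1 - T_surf)/d1 * 1000 = (119.21 - 18.097)/440.95 * 1000 = 229.3072 deg C/km
Step 2: T_res = T_surf + grad*d2/1000 = 18.097 + 229.3072*4343.1/1000 = 1014.0 deg C
T_res = 1014.0 deg C


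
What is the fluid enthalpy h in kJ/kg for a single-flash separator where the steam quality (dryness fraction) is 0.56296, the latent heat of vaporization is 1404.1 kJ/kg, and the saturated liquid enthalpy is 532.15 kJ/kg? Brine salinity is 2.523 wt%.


h = hf + x * hfg
h = 532.15 + 0.56296 * 1404.1
h = 1322.6 kJ/kg


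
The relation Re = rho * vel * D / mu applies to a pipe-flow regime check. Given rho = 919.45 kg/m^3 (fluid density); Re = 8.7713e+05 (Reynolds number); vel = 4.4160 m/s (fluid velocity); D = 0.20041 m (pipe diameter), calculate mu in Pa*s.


mu = rho * vel * D / Re
mu = 919.45 * 4.4160 * 0.20041 / 8.7713e+05
mu = 0.00092771 Pa*s


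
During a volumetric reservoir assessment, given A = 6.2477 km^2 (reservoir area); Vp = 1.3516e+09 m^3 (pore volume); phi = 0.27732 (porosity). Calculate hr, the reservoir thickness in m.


hr = Vp / (A * 1e6 * phi)
hr = 1.3516e+09 / (6.2477 * 1e6 * 0.27732)
hr = 780.09 m


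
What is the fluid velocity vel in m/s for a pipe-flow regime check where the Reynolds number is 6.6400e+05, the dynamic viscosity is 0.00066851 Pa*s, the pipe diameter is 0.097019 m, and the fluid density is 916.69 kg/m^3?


vel = Re * mu / (rho * D)
vel = 6.6400e+05 * 0.00066851 / (916.69 * 0.097019)
vel = 4.9911 m/s


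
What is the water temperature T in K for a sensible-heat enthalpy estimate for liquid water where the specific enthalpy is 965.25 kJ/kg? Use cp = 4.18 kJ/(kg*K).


T = h / cp
T = 965.25 / 4.18
T = 230.9211 deg C
Convert to K: 230.9211 + 273.15 = 504.07 K
T = 504.07 K


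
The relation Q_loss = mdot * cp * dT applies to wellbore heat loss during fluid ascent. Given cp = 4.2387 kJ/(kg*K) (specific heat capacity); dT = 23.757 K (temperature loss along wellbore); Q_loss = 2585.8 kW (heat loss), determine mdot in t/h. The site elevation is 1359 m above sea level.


mdot = Q_loss / (cp * dT)
mdot = 2585.8 / (4.2387 * 23.757)
mdot = 25.67856 kg/s
Convert: 25.67856 kg/s * 3.6 = 92.443 t/h
mdot = 92.443 t/h


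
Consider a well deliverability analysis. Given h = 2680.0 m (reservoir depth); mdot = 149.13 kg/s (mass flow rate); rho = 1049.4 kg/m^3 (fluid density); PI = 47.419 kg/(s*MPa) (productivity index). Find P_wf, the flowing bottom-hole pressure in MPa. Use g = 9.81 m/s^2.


Step 1: P_i = rho*g*h/1e6 = 1049.4*9.81*2680.0/1e6 = 27.58957 MPa
Step 2: P_wf = P_i - mdot/PI = 27.58957 - 149.13/47.419 = 24.445 MPa
P_wf = 24.445 MPa


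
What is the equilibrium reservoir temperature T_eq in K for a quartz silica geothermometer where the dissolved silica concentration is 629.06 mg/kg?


T_eq = 1309 / (5.19 - log10(SiO2)) - 273.15
T_eq = 1309 / (5.19 - log10(629.06)) - 273.15
T_eq = 274.2492 deg C
Convert to K: 274.2492 + 273.15 = 547.40 K
T_eq = 547.40 K


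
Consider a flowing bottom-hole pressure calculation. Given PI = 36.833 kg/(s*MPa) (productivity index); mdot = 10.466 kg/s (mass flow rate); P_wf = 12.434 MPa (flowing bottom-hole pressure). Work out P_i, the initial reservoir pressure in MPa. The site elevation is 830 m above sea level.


P_i = P_wf + mdot / PI
P_i = 12.434 + 10.466 / 36.833
P_i = 12.718 MPa


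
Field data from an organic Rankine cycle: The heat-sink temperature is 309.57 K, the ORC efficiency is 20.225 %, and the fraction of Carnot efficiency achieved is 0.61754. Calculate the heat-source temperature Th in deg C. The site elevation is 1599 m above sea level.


Th = Tc / (1 - (eta_orc/100)/f)
Th = 309.57 / (1 - (20.225/100)/0.61754)
Th = 460.3334 K
Convert to deg C: 460.3334 - 273.15 = 187.18 deg C
Th = 187.18 deg C


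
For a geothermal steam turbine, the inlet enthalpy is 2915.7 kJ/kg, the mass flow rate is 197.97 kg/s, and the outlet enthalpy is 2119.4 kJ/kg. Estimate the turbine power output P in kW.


P = mdot * (h_in - h_out) / 1000
P = 197.97 * (2915.7 - 2119.4) / 1000
P = 157.6435 MW
Convert: 157.6435 MW * 1000.0 = 1.5764e+05 kW
P = 1.5764e+05 kW


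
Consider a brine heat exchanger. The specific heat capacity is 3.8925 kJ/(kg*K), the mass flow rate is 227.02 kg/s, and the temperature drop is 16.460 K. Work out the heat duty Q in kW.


Q = mdot * cp * dT / 1000
Q = 227.02 * 3.8925 * 16.460 / 1000
Q = 14.54530 MW
Convert: 14.54530 MW * 1000.0 = 14545 kW
Q = 14545 kW


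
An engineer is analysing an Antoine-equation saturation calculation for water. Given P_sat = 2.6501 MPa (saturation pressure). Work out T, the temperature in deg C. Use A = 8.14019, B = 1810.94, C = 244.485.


T = B / (A - log10(P_sat * 760 / 0.101325)) - C
T = 1810.94 / (8.14019 - log10(2.6501 * 760 / 0.101325)) - 244.485
T = 226.89 deg C


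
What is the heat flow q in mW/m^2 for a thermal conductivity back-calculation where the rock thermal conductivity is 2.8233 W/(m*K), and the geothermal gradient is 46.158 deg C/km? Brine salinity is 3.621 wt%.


q = k * grad / 1000
q = 2.8233 * 46.158 / 1000
q = 0.1303179 W/m^2
Convert: 0.1303179 W/m^2 * 1000.0 = 130.32 mW/m^2
q = 130.32 mW/m^2


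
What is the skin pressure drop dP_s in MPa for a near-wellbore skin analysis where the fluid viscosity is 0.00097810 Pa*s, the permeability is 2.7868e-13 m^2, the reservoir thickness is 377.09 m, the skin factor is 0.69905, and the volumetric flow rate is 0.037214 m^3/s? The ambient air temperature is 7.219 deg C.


dP_s = S * q * mu / (2*pi*k*hr) / 1000
dP_s = 0.69905 * 0.037214 * 0.00097810 / (2*pi*2.7868e-13*377.09) / 1000
dP_s = 38.53605 kPa
Convert: 38.53605 kPa * 0.001 = 0.038536 MPa
dP_s = 0.038536 MPa


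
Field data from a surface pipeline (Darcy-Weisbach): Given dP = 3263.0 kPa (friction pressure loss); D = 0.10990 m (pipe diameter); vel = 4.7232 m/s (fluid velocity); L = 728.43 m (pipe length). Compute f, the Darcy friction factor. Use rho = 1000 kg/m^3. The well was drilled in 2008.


f = dP*1000 / ((L/D)*(rho*vel^2/2))
f = 3263.0*1000 / ((728.43/0.10990)*(1000*4.7232^2/2))
f = 0.044135


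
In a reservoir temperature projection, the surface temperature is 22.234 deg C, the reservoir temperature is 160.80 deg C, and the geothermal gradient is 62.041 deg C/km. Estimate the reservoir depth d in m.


d = (T_res - T_surf) / grad * 1000
d = (160.80 - 22.234) / 62.041 * 1000
d = 2233.5 m


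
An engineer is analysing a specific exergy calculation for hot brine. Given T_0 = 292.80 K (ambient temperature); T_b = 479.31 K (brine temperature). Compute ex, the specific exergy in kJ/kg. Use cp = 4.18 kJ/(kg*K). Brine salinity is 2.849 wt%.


ex = cp * ((T_b - T_0) - T_0 * ln(T_b/T_0))
ex = 4.18 * ((479.31 - 292.80) - 292.80 * ln(479.31/292.80))
ex = 176.40 kJ/kg


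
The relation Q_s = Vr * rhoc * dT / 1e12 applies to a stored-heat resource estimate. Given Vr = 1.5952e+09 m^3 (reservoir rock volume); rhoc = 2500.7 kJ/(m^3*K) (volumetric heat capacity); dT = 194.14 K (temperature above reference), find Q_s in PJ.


Q_s = Vr * rhoc * dT / 1e12
Q_s = 1.5952e+09 * 2500.7 * 194.14 / 1e12
Q_s = 774.45 PJ


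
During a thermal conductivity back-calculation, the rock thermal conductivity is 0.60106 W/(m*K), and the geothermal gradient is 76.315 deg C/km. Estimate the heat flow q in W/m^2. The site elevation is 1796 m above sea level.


q = k * grad / 1000
q = 0.60106 * 76.315 / 1000
q = 0.045870 W/m^2


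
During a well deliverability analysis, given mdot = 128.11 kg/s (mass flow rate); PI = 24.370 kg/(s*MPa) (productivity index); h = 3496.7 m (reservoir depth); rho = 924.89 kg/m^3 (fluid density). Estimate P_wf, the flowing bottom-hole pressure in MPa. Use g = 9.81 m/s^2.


Step 1: P_i = rho*g*h/1e6 = 924.89*9.81*3496.7/1e6 = 31.72616 MPa
Step 2: P_wf = P_i - mdot/PI = 31.72616 - 128.11/24.37 = 26.469 MPa
P_wf = 26.469 MPa


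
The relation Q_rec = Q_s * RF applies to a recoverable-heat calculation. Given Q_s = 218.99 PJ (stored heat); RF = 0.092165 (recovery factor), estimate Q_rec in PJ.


Q_rec = Q_s * RF
Q_rec = 218.99 * 0.092165
Q_rec = 20.183 PJ


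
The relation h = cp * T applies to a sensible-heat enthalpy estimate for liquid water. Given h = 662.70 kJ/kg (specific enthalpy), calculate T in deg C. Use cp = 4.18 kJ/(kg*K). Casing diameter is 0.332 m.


T = h / cp
T = 662.70 / 4.18
T = 158.54 deg C


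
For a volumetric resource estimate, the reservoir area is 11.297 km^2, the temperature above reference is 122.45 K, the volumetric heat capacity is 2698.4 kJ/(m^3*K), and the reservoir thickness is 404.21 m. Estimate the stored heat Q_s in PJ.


Step 1: Vr = A*1e6*hr = 11.297*1e6*404.21 = 4.566360e+09 m^3
Step 2: Q_s = Vr*rhoc*dT/1e12 = 4.566360e+09*2698.4*122.45/1e12 = 1508.8 PJ
Q_s = 1508.8 PJ


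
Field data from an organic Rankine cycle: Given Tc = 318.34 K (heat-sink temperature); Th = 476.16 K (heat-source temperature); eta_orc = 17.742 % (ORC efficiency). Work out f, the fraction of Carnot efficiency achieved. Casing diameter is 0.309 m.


f = (eta_orc/100) / (1 - Tc/Th)
f = (17.742/100) / (1 - 318.34/476.16)
f = 0.53530


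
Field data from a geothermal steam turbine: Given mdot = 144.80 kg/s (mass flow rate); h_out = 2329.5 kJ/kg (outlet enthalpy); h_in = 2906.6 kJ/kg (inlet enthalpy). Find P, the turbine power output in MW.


P = mdot * (h_in - h_out) / 1000
P = 144.80 * (2906.6 - 2329.5) / 1000
P = 83.564 MW


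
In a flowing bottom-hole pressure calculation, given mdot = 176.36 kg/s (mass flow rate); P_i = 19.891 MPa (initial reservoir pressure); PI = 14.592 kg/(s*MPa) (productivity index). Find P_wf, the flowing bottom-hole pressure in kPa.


P_wf = P_i - mdot / PI
P_wf = 19.891 - 176.36 / 14.592
P_wf = 7.804925 MPa
Convert: 7.804925 MPa * 1000.0 = 7804.9 kPa
P_wf = 7804.9 kPa


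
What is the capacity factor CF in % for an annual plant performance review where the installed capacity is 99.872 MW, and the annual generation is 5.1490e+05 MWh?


CF = E_a / (cap * 8760) * 100
CF = 5.1490e+05 / (99.872 * 8760) * 100
CF = 58.854 %


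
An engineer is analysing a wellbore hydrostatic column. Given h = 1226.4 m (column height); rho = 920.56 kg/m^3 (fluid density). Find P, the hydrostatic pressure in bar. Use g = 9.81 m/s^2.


P = rho * g * h / 1e6
P = 920.56 * 9.81 * 1226.4 / 1e6
P = 11.07524 MPa
Convert: 11.07524 MPa * 10.0 = 110.75 bar
P = 110.75 bar


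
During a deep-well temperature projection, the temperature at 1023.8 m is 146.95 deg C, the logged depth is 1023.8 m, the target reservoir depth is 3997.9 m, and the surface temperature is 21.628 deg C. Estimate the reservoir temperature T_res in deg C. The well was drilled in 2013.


Step 1: grad = (T_d1 - T_surf)/d1 * 1000 = (146.95 - 21.628)/1023.8 * 1000 = 122.4087 deg C/km
Step 2: T_res = T_surf + grad*d2/1000 = 21.628 + 122.4087*3997.9/1000 = 511.01 deg C
T_res = 511.01 deg C


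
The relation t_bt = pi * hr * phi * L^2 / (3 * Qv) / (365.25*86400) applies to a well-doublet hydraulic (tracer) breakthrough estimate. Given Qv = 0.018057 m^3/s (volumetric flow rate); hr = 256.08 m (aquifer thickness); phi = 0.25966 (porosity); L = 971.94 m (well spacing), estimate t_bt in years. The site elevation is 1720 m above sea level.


t_bt = pi * hr * phi * L^2 / (3 * Qv) / (365.25*86400)
t_bt = pi * 256.08 * 0.25966 * 971.94^2 / (3 * 0.018057) / (365.25*86400)
t_bt = 115.44 years


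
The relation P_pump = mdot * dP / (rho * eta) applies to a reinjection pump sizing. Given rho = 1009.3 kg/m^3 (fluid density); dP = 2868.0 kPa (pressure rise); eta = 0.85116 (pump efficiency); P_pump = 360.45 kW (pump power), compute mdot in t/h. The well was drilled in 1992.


mdot = P_pump * rho * eta / dP
mdot = 360.45 * 1009.3 * 0.85116 / 2868.0
mdot = 107.9686 kg/s
Convert: 107.9686 kg/s * 3.6 = 388.69 t/h
mdot = 388.69 t/h


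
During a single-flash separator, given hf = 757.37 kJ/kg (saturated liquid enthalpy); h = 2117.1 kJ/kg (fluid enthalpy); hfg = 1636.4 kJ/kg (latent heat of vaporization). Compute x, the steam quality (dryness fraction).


x = (h - hf) / hfg
x = (2117.1 - 757.37) / 1636.4
x = 0.83093


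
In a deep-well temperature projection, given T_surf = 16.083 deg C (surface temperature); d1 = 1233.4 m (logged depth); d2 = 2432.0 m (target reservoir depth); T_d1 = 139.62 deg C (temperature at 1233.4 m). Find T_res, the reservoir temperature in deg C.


Step 1: grad = (T_d1 - T_surf)/d1 * 1000 = (139.62 - 16.083)/1233.4 * 1000 = 100.1597 deg C/km
Step 2: T_res = T_surf + grad*d2/1000 = 16.083 + 100.1597*2432.0/1000 = 259.67 deg C
T_res = 259.67 deg C


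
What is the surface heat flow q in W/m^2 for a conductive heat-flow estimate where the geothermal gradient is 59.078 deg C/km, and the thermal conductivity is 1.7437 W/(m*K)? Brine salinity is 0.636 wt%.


q = k * grad / 1000
q = 1.7437 * 59.078 / 1000
q = 0.10301 W/m^2


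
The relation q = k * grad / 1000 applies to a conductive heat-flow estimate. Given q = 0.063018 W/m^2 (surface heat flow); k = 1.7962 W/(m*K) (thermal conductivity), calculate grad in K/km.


grad = q * 1000 / k
grad = 0.063018 * 1000 / 1.7962
grad = 35.08407 deg C/km
Convert: 35.08407 deg C/km * 1.0 = 35.084 K/km
grad = 35.084 K/km


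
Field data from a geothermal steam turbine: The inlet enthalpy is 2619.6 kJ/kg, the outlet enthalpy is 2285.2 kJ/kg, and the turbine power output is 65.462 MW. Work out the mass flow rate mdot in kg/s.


mdot = P * 1000 / (h_in - h_out)
mdot = 65.462 * 1000 / (2619.6 - 2285.2)
mdot = 195.76 kg/s


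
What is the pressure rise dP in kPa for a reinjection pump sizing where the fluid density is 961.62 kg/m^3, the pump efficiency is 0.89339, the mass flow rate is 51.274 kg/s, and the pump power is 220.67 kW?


dP = P_pump * rho * eta / mdot
dP = 220.67 * 961.62 * 0.89339 / 51.274
dP = 3697.4 kPa


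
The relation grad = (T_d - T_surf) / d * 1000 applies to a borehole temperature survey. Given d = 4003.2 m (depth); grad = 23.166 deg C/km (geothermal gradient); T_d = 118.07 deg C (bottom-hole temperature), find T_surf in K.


T_surf = T_d - grad * d / 1000
T_surf = 118.07 - 23.166 * 4003.2 / 1000
T_surf = 25.33187 deg C
Convert to K: 25.33187 + 273.15 = 298.48 K
T_surf = 298.48 K


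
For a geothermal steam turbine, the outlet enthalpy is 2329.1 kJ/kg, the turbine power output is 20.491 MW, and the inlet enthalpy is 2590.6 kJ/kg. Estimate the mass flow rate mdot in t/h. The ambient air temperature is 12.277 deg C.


mdot = P * 1000 / (h_in - h_out)
mdot = 20.491 * 1000 / (2590.6 - 2329.1)
mdot = 78.35946 kg/s
Convert: 78.35946 kg/s * 3.6 = 282.09 t/h
mdot = 282.09 t/h


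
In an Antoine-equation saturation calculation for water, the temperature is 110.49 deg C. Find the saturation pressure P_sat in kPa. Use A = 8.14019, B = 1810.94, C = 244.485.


P_sat = 10^(A - B/(C + T)) / 760 * 0.101325
P_sat = 10^(8.14019 - 1810.94/(244.485 + 110.49)) / 760 * 0.101325
P_sat = 0.1457117 MPa
Convert: 0.1457117 MPa * 1000.0 = 145.71 kPa
P_sat = 145.71 kPa


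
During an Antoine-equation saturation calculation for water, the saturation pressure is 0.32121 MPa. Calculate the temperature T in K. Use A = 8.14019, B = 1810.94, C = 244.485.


T = B / (A - log10(P_sat * 760 / 0.101325)) - C
T = 1810.94 / (8.14019 - log10(0.32121 * 760 / 0.101325)) - 244.485
T = 136.1002 deg C
Convert to K: 136.1002 + 273.15 = 409.25 K
T = 409.25 K


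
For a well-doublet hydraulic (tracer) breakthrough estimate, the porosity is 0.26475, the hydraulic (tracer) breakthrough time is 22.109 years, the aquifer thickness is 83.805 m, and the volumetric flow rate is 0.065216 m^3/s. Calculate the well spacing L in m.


L = sqrt(t_bt*365.25*86400*3*Qv / (pi*hr*phi))
L = sqrt(22.109*365.25*86400*3*0.065216 / (pi*83.805*0.26475))
L = 1399.4 m


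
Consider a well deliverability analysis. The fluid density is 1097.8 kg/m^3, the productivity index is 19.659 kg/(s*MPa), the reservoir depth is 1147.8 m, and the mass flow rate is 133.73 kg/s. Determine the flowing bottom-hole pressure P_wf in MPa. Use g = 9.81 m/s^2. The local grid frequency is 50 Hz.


Step 1: P_i = rho*g*h/1e6 = 1097.8*9.81*1147.8/1e6 = 12.36114 MPa
Step 2: P_wf = P_i - mdot/PI = 12.36114 - 133.73/19.659 = 5.5587 MPa
P_wf = 5.5587 MPa
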